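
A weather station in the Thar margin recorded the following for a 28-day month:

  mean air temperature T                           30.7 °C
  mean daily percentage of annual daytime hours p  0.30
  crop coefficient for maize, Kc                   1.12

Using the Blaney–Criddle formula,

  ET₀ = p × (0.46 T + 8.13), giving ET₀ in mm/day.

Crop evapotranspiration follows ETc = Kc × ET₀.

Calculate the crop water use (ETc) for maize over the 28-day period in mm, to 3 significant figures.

209 mm

ET₀ = 0.30 × (0.46 × 30.7 + 8.13) = 0.30 × 22.252 = 6.6756 mm/d
ETc = Kc × ET₀ = 1.12 × 6.6756 = 7.4767 mm/d
Over 28 days: 7.4767 × 28 = 209.348 mm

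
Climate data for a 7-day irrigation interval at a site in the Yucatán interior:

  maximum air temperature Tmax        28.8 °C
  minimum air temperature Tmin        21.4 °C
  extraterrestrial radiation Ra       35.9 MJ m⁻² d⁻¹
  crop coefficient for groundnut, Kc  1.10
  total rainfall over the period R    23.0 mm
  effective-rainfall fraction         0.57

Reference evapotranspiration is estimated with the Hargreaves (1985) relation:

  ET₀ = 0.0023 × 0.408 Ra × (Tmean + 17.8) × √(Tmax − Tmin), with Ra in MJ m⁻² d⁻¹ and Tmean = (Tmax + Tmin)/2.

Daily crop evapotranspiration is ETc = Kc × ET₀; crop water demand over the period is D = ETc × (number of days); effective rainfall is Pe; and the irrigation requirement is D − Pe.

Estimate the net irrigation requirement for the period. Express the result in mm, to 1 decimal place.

17.2 mm

Tmean = (28.8 + 21.4)/2 = 25.10 °C
0.408 Ra = 0.408 × 35.9 = 14.6472 mm/d equivalent
ET₀ = 0.0023 × 14.6472 × (25.10 + 17.8) × √7.4 = 0.0023 × 14.6472 × 42.90 × 2.7203 = 3.9315 mm/d
ETc = Kc × ET₀ = 1.10 × 3.9315 = 4.3247 mm/d
Crop demand D = ETc × 7 d = 4.3247 × 7 = 30.273 mm
Pe = 0.57 × 23.0 = 13.110 mm
D − Pe = 30.273 − 13.110 = 17.163 mm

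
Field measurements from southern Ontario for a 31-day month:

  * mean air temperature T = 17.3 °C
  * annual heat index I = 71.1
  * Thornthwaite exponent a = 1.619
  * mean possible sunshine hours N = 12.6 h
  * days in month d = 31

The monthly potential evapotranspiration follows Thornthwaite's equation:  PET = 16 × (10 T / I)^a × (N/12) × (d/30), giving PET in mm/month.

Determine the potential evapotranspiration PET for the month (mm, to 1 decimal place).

10T/I = 10 × 17.3 / 71.1 = 2.4332
(10T/I)^a = 2.4332^1.619 = 4.2191
Uncorrected PET = 16 × 4.2191 = 67.506 mm
Correction = (N/12)(d/30) = (12.6/12)(31/30) = 1.0850
PET = 67.506 × 1.0850 = 73.244 mm/month

73.2 mm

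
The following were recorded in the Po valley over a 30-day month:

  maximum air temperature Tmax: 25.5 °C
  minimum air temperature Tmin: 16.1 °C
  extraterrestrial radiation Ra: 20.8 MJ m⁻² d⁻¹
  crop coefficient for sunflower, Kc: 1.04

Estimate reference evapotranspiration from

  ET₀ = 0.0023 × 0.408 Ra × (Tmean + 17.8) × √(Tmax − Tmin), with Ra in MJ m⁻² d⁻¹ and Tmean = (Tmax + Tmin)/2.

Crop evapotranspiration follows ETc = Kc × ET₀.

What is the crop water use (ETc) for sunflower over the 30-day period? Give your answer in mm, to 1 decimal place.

Tmean = (25.5 + 16.1)/2 = 20.80 °C
0.408 Ra = 0.408 × 20.8 = 8.4864 mm/d equivalent
ET₀ = 0.0023 × 8.4864 × (20.80 + 17.8) × √9.4 = 0.0023 × 8.4864 × 38.60 × 3.0659 = 2.3099 mm/d
ETc = Kc × ET₀ = 1.04 × 2.3099 = 2.4023 mm/d
Over 30 days: 2.4023 × 30 = 72.069 mm

72.1 mm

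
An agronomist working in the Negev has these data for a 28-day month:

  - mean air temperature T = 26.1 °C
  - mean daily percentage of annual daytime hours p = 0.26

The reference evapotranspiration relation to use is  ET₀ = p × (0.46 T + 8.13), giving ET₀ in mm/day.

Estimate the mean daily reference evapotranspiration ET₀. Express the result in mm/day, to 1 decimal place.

5.2 mm/day

ET₀ = 0.26 × (0.46 × 26.1 + 8.13) = 0.26 × 20.136 = 5.2354 mm/d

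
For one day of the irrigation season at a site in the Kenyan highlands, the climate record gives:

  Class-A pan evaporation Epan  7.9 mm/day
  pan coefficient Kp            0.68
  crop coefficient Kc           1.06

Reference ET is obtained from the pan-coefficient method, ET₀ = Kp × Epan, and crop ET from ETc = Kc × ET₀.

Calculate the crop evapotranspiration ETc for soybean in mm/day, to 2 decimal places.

ET₀ = 0.68 × 7.9 = 5.3720 mm/d
ETc = Kc × ET₀ = 1.06 × 5.3720 = 5.6943 mm/d

5.69 mm/day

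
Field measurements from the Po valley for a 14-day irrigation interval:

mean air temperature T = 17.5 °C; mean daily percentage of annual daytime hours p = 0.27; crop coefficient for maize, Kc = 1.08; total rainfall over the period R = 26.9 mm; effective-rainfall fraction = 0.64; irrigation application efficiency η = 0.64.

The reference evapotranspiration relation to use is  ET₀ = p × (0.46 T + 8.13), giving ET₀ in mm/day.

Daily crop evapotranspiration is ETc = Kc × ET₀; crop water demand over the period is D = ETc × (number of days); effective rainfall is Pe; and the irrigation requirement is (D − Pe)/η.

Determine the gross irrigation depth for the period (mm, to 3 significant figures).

76.3 mm

ET₀ = 0.27 × (0.46 × 17.5 + 8.13) = 0.27 × 16.180 = 4.3686 mm/d
ETc = Kc × ET₀ = 1.08 × 4.3686 = 4.7181 mm/d
Crop demand D = ETc × 14 d = 4.7181 × 14 = 66.053 mm
Pe = 0.64 × 26.9 = 17.216 mm
D − Pe = 66.053 − 17.216 = 48.837 mm
Gross irrigation = 48.837 / 0.64 = 76.308 mm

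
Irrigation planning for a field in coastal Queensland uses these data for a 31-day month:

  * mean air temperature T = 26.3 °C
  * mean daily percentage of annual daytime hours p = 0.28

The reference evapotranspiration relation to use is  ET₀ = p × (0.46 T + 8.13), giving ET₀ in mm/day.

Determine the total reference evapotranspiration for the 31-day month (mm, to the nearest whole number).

176 mm

ET₀ = 0.28 × (0.46 × 26.3 + 8.13) = 0.28 × 20.228 = 5.6638 mm/d
Monthly total = 5.6638 × 31 = 175.578 mm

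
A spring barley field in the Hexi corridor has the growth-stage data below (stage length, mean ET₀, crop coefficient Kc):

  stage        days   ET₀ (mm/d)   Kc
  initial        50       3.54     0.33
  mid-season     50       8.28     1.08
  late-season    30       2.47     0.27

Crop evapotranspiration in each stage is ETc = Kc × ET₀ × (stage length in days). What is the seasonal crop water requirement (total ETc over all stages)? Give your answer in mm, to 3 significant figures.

526 mm

initial: 0.33 × 3.54 × 50 = 58.41 mm
mid-season: 1.08 × 8.28 × 50 = 447.12 mm
late-season: 0.27 × 2.47 × 30 = 20.01 mm
Seasonal total = 525.54 mm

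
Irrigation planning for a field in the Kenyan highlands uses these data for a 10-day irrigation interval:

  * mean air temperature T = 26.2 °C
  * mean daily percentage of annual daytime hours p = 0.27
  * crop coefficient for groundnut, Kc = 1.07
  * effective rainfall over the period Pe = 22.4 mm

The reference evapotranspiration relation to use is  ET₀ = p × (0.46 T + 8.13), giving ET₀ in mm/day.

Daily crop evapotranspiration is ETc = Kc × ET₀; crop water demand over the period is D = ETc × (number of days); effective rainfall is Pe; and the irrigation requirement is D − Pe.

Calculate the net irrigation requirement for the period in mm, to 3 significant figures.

ET₀ = 0.27 × (0.46 × 26.2 + 8.13) = 0.27 × 20.182 = 5.4491 mm/d
ETc = Kc × ET₀ = 1.07 × 5.4491 = 5.8305 mm/d
Crop demand D = ETc × 10 d = 5.8305 × 10 = 58.305 mm
D − Pe = 58.305 − 22.4 = 35.905 mm

35.9 mm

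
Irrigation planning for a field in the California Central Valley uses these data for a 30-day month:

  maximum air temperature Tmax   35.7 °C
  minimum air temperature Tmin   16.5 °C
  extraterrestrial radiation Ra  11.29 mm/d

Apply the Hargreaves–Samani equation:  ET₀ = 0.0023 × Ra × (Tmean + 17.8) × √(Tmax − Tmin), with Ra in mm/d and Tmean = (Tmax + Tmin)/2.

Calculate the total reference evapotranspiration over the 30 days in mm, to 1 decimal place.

Tmean = (35.7 + 16.5)/2 = 26.10 °C
ET₀ = 0.0023 × 11.29 × (26.10 + 17.8) × √19.2 = 0.0023 × 11.29 × 43.90 × 4.3818 = 4.9950 mm/d
Over 30 days: 4.9950 × 30 = 149.850 mm

149.9 mm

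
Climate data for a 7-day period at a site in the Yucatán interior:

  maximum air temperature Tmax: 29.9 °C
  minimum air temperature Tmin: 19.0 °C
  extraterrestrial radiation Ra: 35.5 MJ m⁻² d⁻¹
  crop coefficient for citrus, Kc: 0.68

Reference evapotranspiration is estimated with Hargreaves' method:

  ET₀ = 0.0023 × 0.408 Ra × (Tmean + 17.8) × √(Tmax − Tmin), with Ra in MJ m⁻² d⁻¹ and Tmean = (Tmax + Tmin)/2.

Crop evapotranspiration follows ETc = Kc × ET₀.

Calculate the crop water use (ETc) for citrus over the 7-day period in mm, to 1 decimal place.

22.1 mm

Tmean = (29.9 + 19.0)/2 = 24.45 °C
0.408 Ra = 0.408 × 35.5 = 14.4840 mm/d equivalent
ET₀ = 0.0023 × 14.4840 × (24.45 + 17.8) × √10.9 = 0.0023 × 14.4840 × 42.25 × 3.3015 = 4.6468 mm/d
ETc = Kc × ET₀ = 0.68 × 4.6468 = 3.1598 mm/d
Over 7 days: 3.1598 × 7 = 22.119 mm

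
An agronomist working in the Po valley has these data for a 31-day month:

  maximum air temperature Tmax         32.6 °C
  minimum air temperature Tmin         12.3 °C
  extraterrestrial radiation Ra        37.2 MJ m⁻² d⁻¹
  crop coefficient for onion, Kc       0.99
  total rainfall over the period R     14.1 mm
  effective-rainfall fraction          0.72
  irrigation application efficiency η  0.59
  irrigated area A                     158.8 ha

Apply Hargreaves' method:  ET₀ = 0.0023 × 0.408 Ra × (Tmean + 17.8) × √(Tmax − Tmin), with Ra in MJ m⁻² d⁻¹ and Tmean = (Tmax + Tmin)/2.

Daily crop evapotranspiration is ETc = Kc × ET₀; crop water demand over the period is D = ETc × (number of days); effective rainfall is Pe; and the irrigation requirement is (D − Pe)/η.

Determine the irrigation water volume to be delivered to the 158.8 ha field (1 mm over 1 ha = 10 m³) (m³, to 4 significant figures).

495600 m³

Tmean = (32.6 + 12.3)/2 = 22.45 °C
0.408 Ra = 0.408 × 37.2 = 15.1776 mm/d equivalent
ET₀ = 0.0023 × 15.1776 × (22.45 + 17.8) × √20.3 = 0.0023 × 15.1776 × 40.25 × 4.5056 = 6.3307 mm/d
ETc = Kc × ET₀ = 0.99 × 6.3307 = 6.2674 mm/d
Crop demand D = ETc × 31 d = 6.2674 × 31 = 194.289 mm
Pe = 0.72 × 14.1 = 10.152 mm
D − Pe = 194.289 − 10.152 = 184.137 mm
Gross irrigation = 184.137 / 0.59 = 312.097 mm
Volume = 312.097 mm × 158.8 ha × 10 = 495610.0 m³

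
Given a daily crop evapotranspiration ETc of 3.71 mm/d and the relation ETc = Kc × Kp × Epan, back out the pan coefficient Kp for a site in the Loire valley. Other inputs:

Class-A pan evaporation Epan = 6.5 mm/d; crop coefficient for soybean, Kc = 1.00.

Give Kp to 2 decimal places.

ETc = Kc × Kp × Epan  ⇒  Kp = ETc / (Kc × Epan)
Kp = 3.71 / (1.00 × 6.5) = 3.71 / 6.500 = 0.5708

0.57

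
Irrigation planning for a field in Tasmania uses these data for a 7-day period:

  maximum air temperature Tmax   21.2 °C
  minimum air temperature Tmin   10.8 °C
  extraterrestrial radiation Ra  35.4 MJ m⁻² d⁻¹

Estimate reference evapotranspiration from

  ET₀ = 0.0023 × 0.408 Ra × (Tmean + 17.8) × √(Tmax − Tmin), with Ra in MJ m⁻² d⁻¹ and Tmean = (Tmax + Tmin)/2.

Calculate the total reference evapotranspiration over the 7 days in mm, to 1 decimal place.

25.3 mm

Tmean = (21.2 + 10.8)/2 = 16.00 °C
0.408 Ra = 0.408 × 35.4 = 14.4432 mm/d equivalent
ET₀ = 0.0023 × 14.4432 × (16.00 + 17.8) × √10.4 = 0.0023 × 14.4432 × 33.80 × 3.2249 = 3.6210 mm/d
Over 7 days: 3.6210 × 7 = 25.347 mm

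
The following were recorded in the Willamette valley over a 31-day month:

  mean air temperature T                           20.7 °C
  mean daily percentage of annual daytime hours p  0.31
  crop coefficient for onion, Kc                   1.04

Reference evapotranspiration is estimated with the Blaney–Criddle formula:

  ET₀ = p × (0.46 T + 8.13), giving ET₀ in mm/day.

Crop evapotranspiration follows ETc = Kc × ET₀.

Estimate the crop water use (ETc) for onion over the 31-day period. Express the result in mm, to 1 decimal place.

ET₀ = 0.31 × (0.46 × 20.7 + 8.13) = 0.31 × 17.652 = 5.4721 mm/d
ETc = Kc × ET₀ = 1.04 × 5.4721 = 5.6910 mm/d
Over 31 days: 5.6910 × 31 = 176.421 mm

176.4 mm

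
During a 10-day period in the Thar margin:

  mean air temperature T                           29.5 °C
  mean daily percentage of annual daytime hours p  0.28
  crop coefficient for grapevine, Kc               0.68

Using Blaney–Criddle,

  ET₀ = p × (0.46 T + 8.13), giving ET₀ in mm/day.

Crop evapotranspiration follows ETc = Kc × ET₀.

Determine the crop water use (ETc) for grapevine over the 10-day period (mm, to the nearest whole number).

41 mm

ET₀ = 0.28 × (0.46 × 29.5 + 8.13) = 0.28 × 21.700 = 6.0760 mm/d
ETc = Kc × ET₀ = 0.68 × 6.0760 = 4.1317 mm/d
Over 10 days: 4.1317 × 10 = 41.317 mm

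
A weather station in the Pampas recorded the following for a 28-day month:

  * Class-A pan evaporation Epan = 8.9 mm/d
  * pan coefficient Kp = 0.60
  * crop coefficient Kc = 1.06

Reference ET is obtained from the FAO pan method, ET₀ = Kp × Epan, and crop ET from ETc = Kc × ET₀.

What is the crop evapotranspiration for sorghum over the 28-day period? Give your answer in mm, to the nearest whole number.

ET₀ = 0.60 × 8.9 = 5.3400 mm/d
ETc = Kc × ET₀ = 1.06 × 5.3400 = 5.6604 mm/d
Over 28 days: 5.6604 × 28 = 158.491 mm

158 mm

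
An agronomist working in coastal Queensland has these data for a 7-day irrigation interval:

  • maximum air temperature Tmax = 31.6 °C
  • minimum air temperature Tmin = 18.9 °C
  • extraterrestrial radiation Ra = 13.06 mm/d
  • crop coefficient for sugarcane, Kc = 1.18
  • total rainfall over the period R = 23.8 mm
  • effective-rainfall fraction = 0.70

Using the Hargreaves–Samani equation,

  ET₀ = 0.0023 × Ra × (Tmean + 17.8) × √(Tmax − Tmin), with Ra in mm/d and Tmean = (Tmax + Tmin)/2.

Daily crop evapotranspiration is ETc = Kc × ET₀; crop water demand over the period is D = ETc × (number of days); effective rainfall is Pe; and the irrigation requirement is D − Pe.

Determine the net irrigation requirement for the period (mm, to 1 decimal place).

Tmean = (31.6 + 18.9)/2 = 25.25 °C
ET₀ = 0.0023 × 13.06 × (25.25 + 17.8) × √12.7 = 0.0023 × 13.06 × 43.05 × 3.5637 = 4.6083 mm/d
ETc = Kc × ET₀ = 1.18 × 4.6083 = 5.4378 mm/d
Crop demand D = ETc × 7 d = 5.4378 × 7 = 38.065 mm
Pe = 0.70 × 23.8 = 16.660 mm
D − Pe = 38.065 − 16.660 = 21.405 mm

21.4 mm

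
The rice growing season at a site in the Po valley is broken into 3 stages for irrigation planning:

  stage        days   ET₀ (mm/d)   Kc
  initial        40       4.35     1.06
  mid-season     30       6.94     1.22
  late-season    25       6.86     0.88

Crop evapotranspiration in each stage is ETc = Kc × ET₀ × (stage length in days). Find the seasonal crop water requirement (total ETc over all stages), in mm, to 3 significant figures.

589 mm

initial: 1.06 × 4.35 × 40 = 184.44 mm
mid-season: 1.22 × 6.94 × 30 = 254.00 mm
late-season: 0.88 × 6.86 × 25 = 150.92 mm
Seasonal total = 589.36 mm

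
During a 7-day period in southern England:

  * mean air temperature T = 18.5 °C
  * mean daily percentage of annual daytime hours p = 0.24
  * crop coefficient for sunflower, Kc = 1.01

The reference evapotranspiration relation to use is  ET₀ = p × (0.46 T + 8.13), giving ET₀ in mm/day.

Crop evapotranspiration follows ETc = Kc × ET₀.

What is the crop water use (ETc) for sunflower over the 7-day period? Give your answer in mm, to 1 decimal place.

ET₀ = 0.24 × (0.46 × 18.5 + 8.13) = 0.24 × 16.640 = 3.9936 mm/d
ETc = Kc × ET₀ = 1.01 × 3.9936 = 4.0335 mm/d
Over 7 days: 4.0335 × 7 = 28.235 mm

28.2 mm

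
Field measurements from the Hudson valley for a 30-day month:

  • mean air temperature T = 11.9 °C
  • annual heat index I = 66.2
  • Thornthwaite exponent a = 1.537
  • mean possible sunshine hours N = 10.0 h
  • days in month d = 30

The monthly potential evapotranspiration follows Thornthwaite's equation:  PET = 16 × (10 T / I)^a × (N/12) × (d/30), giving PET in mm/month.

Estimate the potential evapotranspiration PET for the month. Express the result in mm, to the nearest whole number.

33 mm

10T/I = 10 × 11.9 / 66.2 = 1.7976
(10T/I)^a = 1.7976^1.537 = 2.4630
Uncorrected PET = 16 × 2.4630 = 39.408 mm
Correction = (N/12)(d/30) = (10.0/12)(30/30) = 0.8333
PET = 39.408 × 0.8333 = 32.839 mm/month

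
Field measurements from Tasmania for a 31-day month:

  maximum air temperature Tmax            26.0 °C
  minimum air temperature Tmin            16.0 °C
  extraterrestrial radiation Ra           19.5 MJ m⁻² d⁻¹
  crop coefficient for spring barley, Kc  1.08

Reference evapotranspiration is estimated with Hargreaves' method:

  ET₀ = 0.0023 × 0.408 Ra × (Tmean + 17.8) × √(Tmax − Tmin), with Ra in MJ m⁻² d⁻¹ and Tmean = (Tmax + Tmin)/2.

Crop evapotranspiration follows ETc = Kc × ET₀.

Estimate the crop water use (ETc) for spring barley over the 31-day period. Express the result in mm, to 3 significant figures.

75.2 mm

Tmean = (26.0 + 16.0)/2 = 21.00 °C
0.408 Ra = 0.408 × 19.5 = 7.9560 mm/d equivalent
ET₀ = 0.0023 × 7.9560 × (21.00 + 17.8) × √10.0 = 0.0023 × 7.9560 × 38.80 × 3.1623 = 2.2452 mm/d
ETc = Kc × ET₀ = 1.08 × 2.2452 = 2.4248 mm/d
Over 31 days: 2.4248 × 31 = 75.169 mm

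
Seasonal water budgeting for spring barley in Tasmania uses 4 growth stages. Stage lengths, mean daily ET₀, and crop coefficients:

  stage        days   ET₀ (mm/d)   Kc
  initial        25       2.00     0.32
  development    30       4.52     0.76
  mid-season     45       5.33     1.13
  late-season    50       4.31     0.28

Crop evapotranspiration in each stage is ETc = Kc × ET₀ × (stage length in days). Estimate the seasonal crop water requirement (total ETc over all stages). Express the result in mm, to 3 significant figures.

initial: 0.32 × 2.00 × 25 = 16.00 mm
development: 0.76 × 4.52 × 30 = 103.06 mm
mid-season: 1.13 × 5.33 × 45 = 271.03 mm
late-season: 0.28 × 4.31 × 50 = 60.34 mm
Seasonal total = 450.43 mm

450 mm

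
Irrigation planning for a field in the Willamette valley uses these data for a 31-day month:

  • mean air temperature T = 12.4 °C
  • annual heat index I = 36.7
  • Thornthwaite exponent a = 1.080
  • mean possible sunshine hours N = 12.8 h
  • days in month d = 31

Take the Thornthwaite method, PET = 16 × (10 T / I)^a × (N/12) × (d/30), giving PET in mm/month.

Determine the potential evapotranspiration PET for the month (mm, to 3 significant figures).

10T/I = 10 × 12.4 / 36.7 = 3.3787
(10T/I)^a = 3.3787^1.080 = 3.7243
Uncorrected PET = 16 × 3.7243 = 59.589 mm
Correction = (N/12)(d/30) = (12.8/12)(31/30) = 1.1022
PET = 59.589 × 1.1022 = 65.679 mm/month

65.7 mm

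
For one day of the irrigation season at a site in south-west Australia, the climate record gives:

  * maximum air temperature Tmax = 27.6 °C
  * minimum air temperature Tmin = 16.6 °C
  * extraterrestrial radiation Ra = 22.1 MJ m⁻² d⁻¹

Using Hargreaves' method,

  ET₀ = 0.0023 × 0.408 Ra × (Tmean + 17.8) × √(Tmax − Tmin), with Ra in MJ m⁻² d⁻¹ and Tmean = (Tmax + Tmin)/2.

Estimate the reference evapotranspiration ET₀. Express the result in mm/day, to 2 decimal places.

2.74 mm/day

Tmean = (27.6 + 16.6)/2 = 22.10 °C
0.408 Ra = 0.408 × 22.1 = 9.0168 mm/d equivalent
ET₀ = 0.0023 × 9.0168 × (22.10 + 17.8) × √11.0 = 0.0023 × 9.0168 × 39.90 × 3.3166 = 2.7444 mm/d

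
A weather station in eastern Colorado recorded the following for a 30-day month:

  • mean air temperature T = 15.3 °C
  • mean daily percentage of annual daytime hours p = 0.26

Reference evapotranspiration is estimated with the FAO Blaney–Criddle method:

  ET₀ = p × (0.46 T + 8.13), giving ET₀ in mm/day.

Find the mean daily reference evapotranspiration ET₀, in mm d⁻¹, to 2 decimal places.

ET₀ = 0.26 × (0.46 × 15.3 + 8.13) = 0.26 × 15.168 = 3.9437 mm/d

3.94 mm d⁻¹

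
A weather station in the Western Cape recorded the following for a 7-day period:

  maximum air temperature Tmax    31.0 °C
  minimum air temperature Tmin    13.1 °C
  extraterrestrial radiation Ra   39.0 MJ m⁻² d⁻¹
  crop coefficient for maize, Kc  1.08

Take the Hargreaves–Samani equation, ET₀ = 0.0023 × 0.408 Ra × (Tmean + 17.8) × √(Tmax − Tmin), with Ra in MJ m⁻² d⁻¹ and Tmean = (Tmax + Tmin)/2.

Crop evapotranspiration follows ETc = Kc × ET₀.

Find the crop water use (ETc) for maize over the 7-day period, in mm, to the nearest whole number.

47 mm

Tmean = (31.0 + 13.1)/2 = 22.05 °C
0.408 Ra = 0.408 × 39.0 = 15.9120 mm/d equivalent
ET₀ = 0.0023 × 15.9120 × (22.05 + 17.8) × √17.9 = 0.0023 × 15.9120 × 39.85 × 4.2308 = 6.1703 mm/d
ETc = Kc × ET₀ = 1.08 × 6.1703 = 6.6639 mm/d
Over 7 days: 6.6639 × 7 = 46.647 mm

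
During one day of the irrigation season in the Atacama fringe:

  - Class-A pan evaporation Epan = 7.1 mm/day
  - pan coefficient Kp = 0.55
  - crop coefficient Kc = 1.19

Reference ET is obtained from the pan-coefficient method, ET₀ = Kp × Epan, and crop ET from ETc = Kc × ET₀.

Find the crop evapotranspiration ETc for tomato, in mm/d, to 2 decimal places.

ET₀ = 0.55 × 7.1 = 3.9050 mm/d
ETc = Kc × ET₀ = 1.19 × 3.9050 = 4.6470 mm/d

4.65 mm/d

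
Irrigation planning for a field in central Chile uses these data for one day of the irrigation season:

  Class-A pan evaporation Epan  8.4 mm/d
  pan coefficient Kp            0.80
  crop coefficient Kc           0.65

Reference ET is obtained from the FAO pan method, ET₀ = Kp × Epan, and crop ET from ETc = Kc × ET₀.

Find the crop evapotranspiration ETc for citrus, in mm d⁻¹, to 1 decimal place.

ET₀ = 0.80 × 8.4 = 6.7200 mm/d
ETc = Kc × ET₀ = 0.65 × 6.7200 = 4.3680 mm/d

4.4 mm d⁻¹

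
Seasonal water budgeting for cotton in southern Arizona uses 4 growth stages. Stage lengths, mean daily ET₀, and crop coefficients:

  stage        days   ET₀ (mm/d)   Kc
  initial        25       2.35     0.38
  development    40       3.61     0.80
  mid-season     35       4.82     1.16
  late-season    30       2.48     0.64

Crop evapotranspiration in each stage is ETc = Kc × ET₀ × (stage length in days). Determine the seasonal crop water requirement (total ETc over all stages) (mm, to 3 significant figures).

381 mm

initial: 0.38 × 2.35 × 25 = 22.33 mm
development: 0.80 × 3.61 × 40 = 115.52 mm
mid-season: 1.16 × 4.82 × 35 = 195.69 mm
late-season: 0.64 × 2.48 × 30 = 47.62 mm
Seasonal total = 381.16 mm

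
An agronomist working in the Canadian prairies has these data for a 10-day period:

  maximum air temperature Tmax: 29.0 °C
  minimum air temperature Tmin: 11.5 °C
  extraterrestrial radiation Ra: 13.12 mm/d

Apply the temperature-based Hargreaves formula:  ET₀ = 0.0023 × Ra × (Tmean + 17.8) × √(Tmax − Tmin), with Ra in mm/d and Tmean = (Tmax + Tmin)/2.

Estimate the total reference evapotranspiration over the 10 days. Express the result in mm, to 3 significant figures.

Tmean = (29.0 + 11.5)/2 = 20.25 °C
ET₀ = 0.0023 × 13.12 × (20.25 + 17.8) × √17.5 = 0.0023 × 13.12 × 38.05 × 4.1833 = 4.8033 mm/d
Over 10 days: 4.8033 × 10 = 48.033 mm

48.0 mm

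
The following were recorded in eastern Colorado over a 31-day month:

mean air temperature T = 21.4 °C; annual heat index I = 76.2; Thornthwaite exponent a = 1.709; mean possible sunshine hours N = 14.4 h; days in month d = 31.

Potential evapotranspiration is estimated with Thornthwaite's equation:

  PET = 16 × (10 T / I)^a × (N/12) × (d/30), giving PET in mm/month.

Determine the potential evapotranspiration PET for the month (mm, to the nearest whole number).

116 mm

10T/I = 10 × 21.4 / 76.2 = 2.8084
(10T/I)^a = 2.8084^1.709 = 5.8400
Uncorrected PET = 16 × 5.8400 = 93.440 mm
Correction = (N/12)(d/30) = (14.4/12)(31/30) = 1.2400
PET = 93.440 × 1.2400 = 115.866 mm/month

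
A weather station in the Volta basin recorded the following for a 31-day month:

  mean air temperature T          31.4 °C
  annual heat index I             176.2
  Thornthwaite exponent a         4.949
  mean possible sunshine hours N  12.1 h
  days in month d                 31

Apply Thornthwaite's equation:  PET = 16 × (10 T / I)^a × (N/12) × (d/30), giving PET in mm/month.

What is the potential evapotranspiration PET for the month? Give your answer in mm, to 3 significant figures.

10T/I = 10 × 31.4 / 176.2 = 1.7821
(10T/I)^a = 1.7821^4.949 = 17.4527
Uncorrected PET = 16 × 17.4527 = 279.243 mm
Correction = (N/12)(d/30) = (12.1/12)(31/30) = 1.0419
PET = 279.243 × 1.0419 = 290.943 mm/month

291 mm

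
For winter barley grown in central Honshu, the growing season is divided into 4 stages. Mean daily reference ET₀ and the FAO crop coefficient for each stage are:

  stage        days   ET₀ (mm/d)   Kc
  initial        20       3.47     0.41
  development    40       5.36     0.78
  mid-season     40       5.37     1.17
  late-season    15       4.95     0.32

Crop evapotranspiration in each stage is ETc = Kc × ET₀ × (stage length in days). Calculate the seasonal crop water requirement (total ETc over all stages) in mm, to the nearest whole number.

471 mm

initial: 0.41 × 3.47 × 20 = 28.45 mm
development: 0.78 × 5.36 × 40 = 167.23 mm
mid-season: 1.17 × 5.37 × 40 = 251.32 mm
late-season: 0.32 × 4.95 × 15 = 23.76 mm
Seasonal total = 470.76 mm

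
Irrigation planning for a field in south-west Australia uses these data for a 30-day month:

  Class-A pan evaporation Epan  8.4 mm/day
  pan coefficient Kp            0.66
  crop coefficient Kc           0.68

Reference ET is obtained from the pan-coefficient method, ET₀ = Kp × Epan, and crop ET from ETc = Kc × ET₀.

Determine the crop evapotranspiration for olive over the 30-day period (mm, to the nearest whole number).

ET₀ = 0.66 × 8.4 = 5.5440 mm/d
ETc = Kc × ET₀ = 0.68 × 5.5440 = 3.7699 mm/d
Over 30 days: 3.7699 × 30 = 113.097 mm

113 mm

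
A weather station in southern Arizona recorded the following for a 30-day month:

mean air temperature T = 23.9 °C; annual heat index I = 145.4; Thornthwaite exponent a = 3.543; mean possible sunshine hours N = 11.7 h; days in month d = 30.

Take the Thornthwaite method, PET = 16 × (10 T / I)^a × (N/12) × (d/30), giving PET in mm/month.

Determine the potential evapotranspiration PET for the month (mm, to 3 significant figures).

90.7 mm

10T/I = 10 × 23.9 / 145.4 = 1.6437
(10T/I)^a = 1.6437^3.543 = 5.8165
Uncorrected PET = 16 × 5.8165 = 93.064 mm
Correction = (N/12)(d/30) = (11.7/12)(30/30) = 0.9750
PET = 93.064 × 0.9750 = 90.737 mm/month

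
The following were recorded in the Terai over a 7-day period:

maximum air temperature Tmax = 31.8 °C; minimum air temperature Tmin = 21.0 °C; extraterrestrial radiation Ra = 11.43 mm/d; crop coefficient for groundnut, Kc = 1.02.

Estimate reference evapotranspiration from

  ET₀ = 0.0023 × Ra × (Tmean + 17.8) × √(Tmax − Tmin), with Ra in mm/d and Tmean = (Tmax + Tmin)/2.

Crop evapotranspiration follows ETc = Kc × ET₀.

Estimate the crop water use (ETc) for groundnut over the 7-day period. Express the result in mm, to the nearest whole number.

27 mm

Tmean = (31.8 + 21.0)/2 = 26.40 °C
ET₀ = 0.0023 × 11.43 × (26.40 + 17.8) × √10.8 = 0.0023 × 11.43 × 44.20 × 3.2863 = 3.8186 mm/d
ETc = Kc × ET₀ = 1.02 × 3.8186 = 3.8950 mm/d
Over 7 days: 3.8950 × 7 = 27.265 mm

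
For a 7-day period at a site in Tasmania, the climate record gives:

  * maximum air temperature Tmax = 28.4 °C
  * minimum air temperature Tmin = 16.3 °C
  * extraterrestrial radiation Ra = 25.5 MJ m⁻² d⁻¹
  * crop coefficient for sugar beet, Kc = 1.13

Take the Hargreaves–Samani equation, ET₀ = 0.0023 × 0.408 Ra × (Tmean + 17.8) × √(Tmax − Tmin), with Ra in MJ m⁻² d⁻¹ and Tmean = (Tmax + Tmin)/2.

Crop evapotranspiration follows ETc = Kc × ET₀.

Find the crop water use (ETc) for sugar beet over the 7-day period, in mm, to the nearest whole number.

26 mm

Tmean = (28.4 + 16.3)/2 = 22.35 °C
0.408 Ra = 0.408 × 25.5 = 10.4040 mm/d equivalent
ET₀ = 0.0023 × 10.4040 × (22.35 + 17.8) × √12.1 = 0.0023 × 10.4040 × 40.15 × 3.4785 = 3.3420 mm/d
ETc = Kc × ET₀ = 1.13 × 3.3420 = 3.7765 mm/d
Over 7 days: 3.7765 × 7 = 26.436 mm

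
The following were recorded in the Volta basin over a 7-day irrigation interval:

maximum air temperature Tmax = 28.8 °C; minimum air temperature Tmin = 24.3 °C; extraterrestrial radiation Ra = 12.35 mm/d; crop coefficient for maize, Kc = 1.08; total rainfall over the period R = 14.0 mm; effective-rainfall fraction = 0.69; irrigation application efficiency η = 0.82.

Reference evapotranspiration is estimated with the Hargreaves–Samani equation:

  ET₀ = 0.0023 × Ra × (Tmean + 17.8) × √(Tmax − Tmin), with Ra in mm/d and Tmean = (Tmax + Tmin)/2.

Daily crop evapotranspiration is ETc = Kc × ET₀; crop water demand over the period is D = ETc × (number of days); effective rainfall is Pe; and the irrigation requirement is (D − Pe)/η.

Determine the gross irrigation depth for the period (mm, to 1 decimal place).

Tmean = (28.8 + 24.3)/2 = 26.55 °C
ET₀ = 0.0023 × 12.35 × (26.55 + 17.8) × √4.5 = 0.0023 × 12.35 × 44.35 × 2.1213 = 2.6723 mm/d
ETc = Kc × ET₀ = 1.08 × 2.6723 = 2.8861 mm/d
Crop demand D = ETc × 7 d = 2.8861 × 7 = 20.203 mm
Pe = 0.69 × 14.0 = 9.660 mm
D − Pe = 20.203 − 9.660 = 10.543 mm
Gross irrigation = 10.543 / 0.82 = 12.857 mm

12.9 mm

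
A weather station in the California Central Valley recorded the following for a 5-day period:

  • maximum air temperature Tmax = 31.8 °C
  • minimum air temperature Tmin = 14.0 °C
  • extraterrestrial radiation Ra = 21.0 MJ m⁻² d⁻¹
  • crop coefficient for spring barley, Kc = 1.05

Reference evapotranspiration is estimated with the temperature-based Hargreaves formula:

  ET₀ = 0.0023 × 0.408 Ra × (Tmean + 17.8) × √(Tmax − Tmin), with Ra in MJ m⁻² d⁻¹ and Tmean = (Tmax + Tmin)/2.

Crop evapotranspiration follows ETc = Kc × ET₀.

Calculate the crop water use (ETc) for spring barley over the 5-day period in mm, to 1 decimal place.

17.8 mm

Tmean = (31.8 + 14.0)/2 = 22.90 °C
0.408 Ra = 0.408 × 21.0 = 8.5680 mm/d equivalent
ET₀ = 0.0023 × 8.5680 × (22.90 + 17.8) × √17.8 = 0.0023 × 8.5680 × 40.70 × 4.2190 = 3.3839 mm/d
ETc = Kc × ET₀ = 1.05 × 3.3839 = 3.5531 mm/d
Over 5 days: 3.5531 × 5 = 17.766 mm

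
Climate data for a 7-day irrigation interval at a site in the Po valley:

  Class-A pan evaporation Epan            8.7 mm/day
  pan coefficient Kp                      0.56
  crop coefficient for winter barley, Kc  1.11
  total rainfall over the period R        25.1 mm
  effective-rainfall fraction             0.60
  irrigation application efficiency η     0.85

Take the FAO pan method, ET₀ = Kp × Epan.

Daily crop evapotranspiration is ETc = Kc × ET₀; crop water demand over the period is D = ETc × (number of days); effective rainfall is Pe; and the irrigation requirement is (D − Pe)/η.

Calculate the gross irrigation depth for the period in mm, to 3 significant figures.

ET₀ = 0.56 × 8.7 = 4.8720 mm/d
ETc = Kc × ET₀ = 1.11 × 4.8720 = 5.4079 mm/d
Crop demand D = ETc × 7 d = 5.4079 × 7 = 37.855 mm
Pe = 0.60 × 25.1 = 15.060 mm
D − Pe = 37.855 − 15.060 = 22.795 mm
Gross irrigation = 22.795 / 0.85 = 26.818 mm

26.8 mm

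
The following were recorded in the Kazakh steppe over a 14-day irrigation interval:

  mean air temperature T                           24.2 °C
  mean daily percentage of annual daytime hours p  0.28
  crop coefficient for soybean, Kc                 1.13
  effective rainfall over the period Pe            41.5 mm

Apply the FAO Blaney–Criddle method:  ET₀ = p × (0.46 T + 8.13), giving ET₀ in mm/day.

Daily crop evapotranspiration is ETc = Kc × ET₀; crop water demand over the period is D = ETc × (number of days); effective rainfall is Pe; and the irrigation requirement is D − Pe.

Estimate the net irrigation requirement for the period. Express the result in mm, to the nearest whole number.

ET₀ = 0.28 × (0.46 × 24.2 + 8.13) = 0.28 × 19.262 = 5.3934 mm/d
ETc = Kc × ET₀ = 1.13 × 5.3934 = 6.0945 mm/d
Crop demand D = ETc × 14 d = 6.0945 × 14 = 85.323 mm
D − Pe = 85.323 − 41.5 = 43.823 mm

44 mm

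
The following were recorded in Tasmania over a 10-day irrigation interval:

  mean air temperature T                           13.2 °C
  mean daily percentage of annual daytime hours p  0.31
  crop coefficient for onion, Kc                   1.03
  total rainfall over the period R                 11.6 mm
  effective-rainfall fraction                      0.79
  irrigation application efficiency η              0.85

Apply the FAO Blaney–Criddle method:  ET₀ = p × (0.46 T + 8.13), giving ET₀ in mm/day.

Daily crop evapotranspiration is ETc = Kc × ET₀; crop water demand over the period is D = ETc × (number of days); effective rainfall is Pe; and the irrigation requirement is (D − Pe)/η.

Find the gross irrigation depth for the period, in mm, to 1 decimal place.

42.6 mm

ET₀ = 0.31 × (0.46 × 13.2 + 8.13) = 0.31 × 14.202 = 4.4026 mm/d
ETc = Kc × ET₀ = 1.03 × 4.4026 = 4.5347 mm/d
Crop demand D = ETc × 10 d = 4.5347 × 10 = 45.347 mm
Pe = 0.79 × 11.6 = 9.164 mm
D − Pe = 45.347 − 9.164 = 36.183 mm
Gross irrigation = 36.183 / 0.85 = 42.568 mm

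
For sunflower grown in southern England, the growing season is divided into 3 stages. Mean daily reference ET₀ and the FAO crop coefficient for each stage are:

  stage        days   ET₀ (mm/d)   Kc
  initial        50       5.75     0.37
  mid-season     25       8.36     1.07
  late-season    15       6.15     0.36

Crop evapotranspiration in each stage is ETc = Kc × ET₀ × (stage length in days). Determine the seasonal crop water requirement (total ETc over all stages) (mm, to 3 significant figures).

initial: 0.37 × 5.75 × 50 = 106.38 mm
mid-season: 1.07 × 8.36 × 25 = 223.63 mm
late-season: 0.36 × 6.15 × 15 = 33.21 mm
Seasonal total = 363.22 mm

363 mm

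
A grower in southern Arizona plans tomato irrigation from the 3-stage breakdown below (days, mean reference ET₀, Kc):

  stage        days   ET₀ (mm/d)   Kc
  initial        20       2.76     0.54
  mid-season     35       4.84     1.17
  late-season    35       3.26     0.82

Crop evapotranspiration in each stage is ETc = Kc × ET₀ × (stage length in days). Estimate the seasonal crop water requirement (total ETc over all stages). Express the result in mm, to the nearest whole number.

initial: 0.54 × 2.76 × 20 = 29.81 mm
mid-season: 1.17 × 4.84 × 35 = 198.20 mm
late-season: 0.82 × 3.26 × 35 = 93.56 mm
Seasonal total = 321.57 mm

322 mm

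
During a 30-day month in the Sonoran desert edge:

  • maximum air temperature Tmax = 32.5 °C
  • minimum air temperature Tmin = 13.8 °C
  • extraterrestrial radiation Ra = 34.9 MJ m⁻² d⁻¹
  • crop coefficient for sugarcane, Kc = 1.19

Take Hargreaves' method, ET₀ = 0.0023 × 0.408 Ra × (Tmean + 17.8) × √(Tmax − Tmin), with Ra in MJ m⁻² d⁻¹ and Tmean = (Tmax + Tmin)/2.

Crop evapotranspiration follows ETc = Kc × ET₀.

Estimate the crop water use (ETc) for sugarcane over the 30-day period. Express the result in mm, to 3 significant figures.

207 mm

Tmean = (32.5 + 13.8)/2 = 23.15 °C
0.408 Ra = 0.408 × 34.9 = 14.2392 mm/d equivalent
ET₀ = 0.0023 × 14.2392 × (23.15 + 17.8) × √18.7 = 0.0023 × 14.2392 × 40.95 × 4.3243 = 5.7994 mm/d
ETc = Kc × ET₀ = 1.19 × 5.7994 = 6.9013 mm/d
Over 30 days: 6.9013 × 30 = 207.039 mm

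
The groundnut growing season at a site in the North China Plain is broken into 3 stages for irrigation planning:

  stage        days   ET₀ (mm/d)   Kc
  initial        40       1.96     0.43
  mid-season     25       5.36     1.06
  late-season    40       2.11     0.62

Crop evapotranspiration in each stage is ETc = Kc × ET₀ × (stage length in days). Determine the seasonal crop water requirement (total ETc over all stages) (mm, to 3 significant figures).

228 mm

initial: 0.43 × 1.96 × 40 = 33.71 mm
mid-season: 1.06 × 5.36 × 25 = 142.04 mm
late-season: 0.62 × 2.11 × 40 = 52.33 mm
Seasonal total = 228.08 mm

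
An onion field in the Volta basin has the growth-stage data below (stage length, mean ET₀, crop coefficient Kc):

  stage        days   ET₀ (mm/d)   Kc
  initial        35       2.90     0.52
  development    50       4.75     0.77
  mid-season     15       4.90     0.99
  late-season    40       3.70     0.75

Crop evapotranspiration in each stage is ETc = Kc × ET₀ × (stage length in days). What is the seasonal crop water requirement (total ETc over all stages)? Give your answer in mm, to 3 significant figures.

419 mm

initial: 0.52 × 2.90 × 35 = 52.78 mm
development: 0.77 × 4.75 × 50 = 182.88 mm
mid-season: 0.99 × 4.90 × 15 = 72.77 mm
late-season: 0.75 × 3.70 × 40 = 111.00 mm
Seasonal total = 419.43 mm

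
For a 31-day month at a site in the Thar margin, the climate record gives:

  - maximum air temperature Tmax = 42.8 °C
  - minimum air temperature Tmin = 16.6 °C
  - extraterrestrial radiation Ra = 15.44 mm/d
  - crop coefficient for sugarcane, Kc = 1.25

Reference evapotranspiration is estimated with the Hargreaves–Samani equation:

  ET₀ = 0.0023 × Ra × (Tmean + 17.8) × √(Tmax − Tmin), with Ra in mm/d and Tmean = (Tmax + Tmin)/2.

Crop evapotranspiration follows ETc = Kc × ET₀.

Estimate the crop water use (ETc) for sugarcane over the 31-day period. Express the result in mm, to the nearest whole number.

335 mm

Tmean = (42.8 + 16.6)/2 = 29.70 °C
ET₀ = 0.0023 × 15.44 × (29.70 + 17.8) × √26.2 = 0.0023 × 15.44 × 47.50 × 5.1186 = 8.6342 mm/d
ETc = Kc × ET₀ = 1.25 × 8.6342 = 10.7928 mm/d
Over 31 days: 10.7928 × 31 = 334.577 mm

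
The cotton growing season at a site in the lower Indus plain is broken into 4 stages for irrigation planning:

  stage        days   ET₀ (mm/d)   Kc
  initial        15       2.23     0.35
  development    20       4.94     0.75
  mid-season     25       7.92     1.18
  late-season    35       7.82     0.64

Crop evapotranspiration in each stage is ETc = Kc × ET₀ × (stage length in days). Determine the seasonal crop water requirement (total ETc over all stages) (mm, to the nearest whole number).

initial: 0.35 × 2.23 × 15 = 11.71 mm
development: 0.75 × 4.94 × 20 = 74.10 mm
mid-season: 1.18 × 7.92 × 25 = 233.64 mm
late-season: 0.64 × 7.82 × 35 = 175.17 mm
Seasonal total = 494.62 mm

495 mm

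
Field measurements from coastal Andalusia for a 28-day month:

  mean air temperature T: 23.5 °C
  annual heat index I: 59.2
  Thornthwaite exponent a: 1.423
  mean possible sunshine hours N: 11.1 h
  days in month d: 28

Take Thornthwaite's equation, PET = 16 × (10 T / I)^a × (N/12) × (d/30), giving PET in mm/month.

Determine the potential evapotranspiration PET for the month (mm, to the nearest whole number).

98 mm

10T/I = 10 × 23.5 / 59.2 = 3.9696
(10T/I)^a = 3.9696^1.423 = 7.1124
Uncorrected PET = 16 × 7.1124 = 113.798 mm
Correction = (N/12)(d/30) = (11.1/12)(28/30) = 0.8633
PET = 113.798 × 0.8633 = 98.242 mm/month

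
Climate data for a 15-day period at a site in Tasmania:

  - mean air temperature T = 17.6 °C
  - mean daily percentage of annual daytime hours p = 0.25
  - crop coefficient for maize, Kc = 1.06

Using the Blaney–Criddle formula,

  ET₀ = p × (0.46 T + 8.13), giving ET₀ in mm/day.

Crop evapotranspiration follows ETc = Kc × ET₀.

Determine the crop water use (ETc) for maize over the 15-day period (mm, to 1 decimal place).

ET₀ = 0.25 × (0.46 × 17.6 + 8.13) = 0.25 × 16.226 = 4.0565 mm/d
ETc = Kc × ET₀ = 1.06 × 4.0565 = 4.2999 mm/d
Over 15 days: 4.2999 × 15 = 64.499 mm

64.5 mm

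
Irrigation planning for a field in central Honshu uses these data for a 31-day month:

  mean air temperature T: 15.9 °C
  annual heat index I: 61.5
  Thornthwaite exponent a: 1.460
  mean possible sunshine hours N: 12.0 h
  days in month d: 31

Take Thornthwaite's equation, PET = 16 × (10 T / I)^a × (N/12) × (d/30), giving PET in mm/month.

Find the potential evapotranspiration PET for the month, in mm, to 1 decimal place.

66.2 mm

10T/I = 10 × 15.9 / 61.5 = 2.5854
(10T/I)^a = 2.5854^1.460 = 4.0021
Uncorrected PET = 16 × 4.0021 = 64.034 mm
Correction = (N/12)(d/30) = (12.0/12)(31/30) = 1.0333
PET = 64.034 × 1.0333 = 66.166 mm/month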